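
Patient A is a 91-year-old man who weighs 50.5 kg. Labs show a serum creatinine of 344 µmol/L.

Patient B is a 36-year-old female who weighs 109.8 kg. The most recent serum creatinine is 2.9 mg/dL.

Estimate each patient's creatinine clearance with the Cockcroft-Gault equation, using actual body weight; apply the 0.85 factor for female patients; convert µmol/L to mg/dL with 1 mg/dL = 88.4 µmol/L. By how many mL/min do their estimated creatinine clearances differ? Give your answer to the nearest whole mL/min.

Patient A: SCr = 344 / 88.4 = 3.891 mg/dL
Patient A: CrCl = (140 − 91) × 50.5 / (72 × 3.891) = 2474.5 / 280.15 ≈ 8.8 mL/min
Patient B: CrCl = (140 − 36) × 109.8 / (72 × 2.9) × 0.85 = 11419.2 / 208.80 × 0.85 ≈ 46.5 mL/min
|8.8 − 46.5| = 37.7 mL/min

38 mL/min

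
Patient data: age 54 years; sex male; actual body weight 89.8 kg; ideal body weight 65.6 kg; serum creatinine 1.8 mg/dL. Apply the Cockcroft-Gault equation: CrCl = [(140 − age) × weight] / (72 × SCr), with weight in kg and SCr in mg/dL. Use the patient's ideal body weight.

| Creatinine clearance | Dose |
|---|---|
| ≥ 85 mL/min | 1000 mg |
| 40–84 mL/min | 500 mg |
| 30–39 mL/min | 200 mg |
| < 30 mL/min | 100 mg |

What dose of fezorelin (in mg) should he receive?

CrCl = (140 − 54) × 65.6 / (72 × 1.8) = 5641.6 / 129.60 ≈ 43.5 mL/min
CrCl ≈ 44 mL/min → bracket 40–84 mL/min.
Dose for this bracket: 500 mg.

500 mg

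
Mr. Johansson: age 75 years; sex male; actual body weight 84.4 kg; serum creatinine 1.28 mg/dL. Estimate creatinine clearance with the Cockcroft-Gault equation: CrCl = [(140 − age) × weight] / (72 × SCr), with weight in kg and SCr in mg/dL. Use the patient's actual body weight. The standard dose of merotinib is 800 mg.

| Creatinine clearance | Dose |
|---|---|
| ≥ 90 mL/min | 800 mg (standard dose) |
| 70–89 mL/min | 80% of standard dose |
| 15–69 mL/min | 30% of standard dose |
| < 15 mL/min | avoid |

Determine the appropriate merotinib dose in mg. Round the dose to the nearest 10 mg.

CrCl = (140 − 75) × 84.4 / (72 × 1.28) = 5486.0 / 92.16 ≈ 59.5 mL/min
CrCl ≈ 60 mL/min → bracket 15–69 mL/min.
30% of 800 mg = 240 mg

240 mg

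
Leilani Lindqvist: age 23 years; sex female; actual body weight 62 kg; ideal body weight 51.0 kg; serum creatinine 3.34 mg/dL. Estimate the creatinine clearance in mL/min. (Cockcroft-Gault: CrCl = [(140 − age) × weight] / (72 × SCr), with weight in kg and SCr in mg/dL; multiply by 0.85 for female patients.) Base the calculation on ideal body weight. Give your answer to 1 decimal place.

CrCl = (140 − 23) × 51 / (72 × 3.34) × 0.85 = 5967.0 / 240.48 × 0.85 ≈ 21.1 mL/min

21.1 mL/min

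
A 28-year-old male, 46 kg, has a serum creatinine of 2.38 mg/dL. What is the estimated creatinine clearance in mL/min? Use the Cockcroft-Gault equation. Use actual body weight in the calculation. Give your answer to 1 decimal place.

CrCl = (140 − 28) × 46 / (72 × 2.38) = 5152.0 / 171.36 ≈ 30.1 mL/min

30.1 mL/min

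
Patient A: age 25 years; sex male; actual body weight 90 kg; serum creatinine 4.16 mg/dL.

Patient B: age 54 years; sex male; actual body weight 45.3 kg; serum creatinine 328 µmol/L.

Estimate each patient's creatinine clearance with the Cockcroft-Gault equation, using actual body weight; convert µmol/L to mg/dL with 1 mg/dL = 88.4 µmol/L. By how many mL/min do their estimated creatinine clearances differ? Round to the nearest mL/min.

20 mL/min

Patient A: CrCl = (140 − 25) × 90 / (72 × 4.16) = 10350.0 / 299.52 ≈ 34.6 mL/min
Patient B: SCr = 328 / 88.4 = 3.71 mg/dL
Patient B: CrCl = (140 − 54) × 45.3 / (72 × 3.71) = 3895.8 / 267.12 ≈ 14.6 mL/min
|34.6 − 14.6| = 20.0 mL/min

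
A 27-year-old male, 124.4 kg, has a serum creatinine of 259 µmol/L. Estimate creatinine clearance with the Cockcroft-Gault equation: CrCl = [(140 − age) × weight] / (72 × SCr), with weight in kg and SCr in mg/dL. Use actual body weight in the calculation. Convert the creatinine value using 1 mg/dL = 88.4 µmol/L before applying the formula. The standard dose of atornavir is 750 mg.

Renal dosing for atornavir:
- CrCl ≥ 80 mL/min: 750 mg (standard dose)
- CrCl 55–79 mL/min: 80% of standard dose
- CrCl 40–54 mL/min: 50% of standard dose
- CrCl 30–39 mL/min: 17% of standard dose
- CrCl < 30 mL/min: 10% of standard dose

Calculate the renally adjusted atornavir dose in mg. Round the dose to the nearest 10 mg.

600 mg

SCr = 259 / 88.4 = 2.93 mg/dL
CrCl = (140 − 27) × 124.4 / (72 × 2.93) = 14057.2 / 210.96 ≈ 66.6 mL/min
CrCl ≈ 67 mL/min → bracket 55–79 mL/min.
80% of 750 mg = 600 mg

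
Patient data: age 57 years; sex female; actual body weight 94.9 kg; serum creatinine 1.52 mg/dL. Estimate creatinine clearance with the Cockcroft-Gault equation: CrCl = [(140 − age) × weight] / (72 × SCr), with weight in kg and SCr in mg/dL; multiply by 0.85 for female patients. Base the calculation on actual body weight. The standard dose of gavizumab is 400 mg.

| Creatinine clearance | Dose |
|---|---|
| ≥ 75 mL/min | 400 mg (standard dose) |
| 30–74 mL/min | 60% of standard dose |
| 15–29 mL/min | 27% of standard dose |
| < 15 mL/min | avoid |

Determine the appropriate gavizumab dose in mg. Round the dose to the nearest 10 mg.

CrCl = (140 − 57) × 94.9 / (72 × 1.52) × 0.85 = 7876.7 / 109.44 × 0.85 ≈ 61.2 mL/min
CrCl ≈ 61 mL/min → bracket 30–74 mL/min.
60% of 400 mg = 240 mg

240 mg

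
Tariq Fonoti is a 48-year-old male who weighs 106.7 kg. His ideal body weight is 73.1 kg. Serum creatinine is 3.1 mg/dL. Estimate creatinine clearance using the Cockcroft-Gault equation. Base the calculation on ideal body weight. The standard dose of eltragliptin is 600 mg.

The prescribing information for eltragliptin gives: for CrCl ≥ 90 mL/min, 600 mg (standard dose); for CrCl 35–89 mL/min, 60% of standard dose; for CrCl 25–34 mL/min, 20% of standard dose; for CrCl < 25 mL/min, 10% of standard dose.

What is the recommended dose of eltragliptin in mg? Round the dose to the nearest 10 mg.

CrCl = (140 − 48) × 73.1 / (72 × 3.1) = 6725.2 / 223.20 ≈ 30.1 mL/min
CrCl ≈ 30 mL/min → bracket 25–34 mL/min.
20% of 600 mg = 120 mg

120 mg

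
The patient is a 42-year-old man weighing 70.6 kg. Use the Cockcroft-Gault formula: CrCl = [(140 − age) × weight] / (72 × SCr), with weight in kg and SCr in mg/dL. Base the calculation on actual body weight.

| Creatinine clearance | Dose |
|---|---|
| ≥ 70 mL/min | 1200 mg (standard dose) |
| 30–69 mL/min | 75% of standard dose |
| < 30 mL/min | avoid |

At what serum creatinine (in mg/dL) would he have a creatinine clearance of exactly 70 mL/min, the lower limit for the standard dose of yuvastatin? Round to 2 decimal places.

Standard dose requires CrCl ≥ 70 mL/min.
Set (140 − 42) × 70.6 / (72 × SCr) = 70
SCr = (140 − 42) × 70.6 / (72 × 70) = 1.373 mg/dL

1.37 mg/dL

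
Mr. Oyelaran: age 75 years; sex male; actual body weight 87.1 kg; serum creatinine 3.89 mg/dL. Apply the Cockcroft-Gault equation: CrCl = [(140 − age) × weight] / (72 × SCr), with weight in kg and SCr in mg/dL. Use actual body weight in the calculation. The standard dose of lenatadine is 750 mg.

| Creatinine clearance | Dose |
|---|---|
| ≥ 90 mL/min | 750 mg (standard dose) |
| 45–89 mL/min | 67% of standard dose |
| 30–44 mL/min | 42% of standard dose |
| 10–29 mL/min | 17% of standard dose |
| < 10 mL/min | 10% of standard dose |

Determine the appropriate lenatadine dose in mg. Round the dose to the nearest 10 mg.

130 mg

CrCl = (140 − 75) × 87.1 / (72 × 3.89) = 5661.5 / 280.08 ≈ 20.2 mL/min
CrCl ≈ 20 mL/min → bracket 10–29 mL/min.
17% of 750 mg = 127.5 mg → 130 mg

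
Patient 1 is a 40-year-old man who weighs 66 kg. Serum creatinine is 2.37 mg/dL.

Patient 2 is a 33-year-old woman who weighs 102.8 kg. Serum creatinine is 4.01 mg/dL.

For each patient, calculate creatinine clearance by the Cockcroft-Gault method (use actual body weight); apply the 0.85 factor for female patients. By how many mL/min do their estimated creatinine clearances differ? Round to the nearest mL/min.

6 mL/min

Patient 1: CrCl = (140 − 40) × 66 / (72 × 2.37) = 6600.0 / 170.64 ≈ 38.7 mL/min
Patient 2: CrCl = (140 − 33) × 102.8 / (72 × 4.01) × 0.85 = 10999.6 / 288.72 × 0.85 ≈ 32.4 mL/min
|38.7 − 32.4| = 6.3 mL/min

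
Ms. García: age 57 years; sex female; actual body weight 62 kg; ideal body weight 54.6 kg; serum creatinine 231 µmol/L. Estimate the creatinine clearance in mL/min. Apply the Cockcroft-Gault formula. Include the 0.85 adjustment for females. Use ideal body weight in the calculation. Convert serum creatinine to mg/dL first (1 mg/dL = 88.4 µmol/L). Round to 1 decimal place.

SCr = 231 / 88.4 = 2.613 mg/dL
CrCl = (140 − 57) × 54.6 / (72 × 2.613) × 0.85 = 4531.8 / 188.14 × 0.85 ≈ 20.5 mL/min

20.5 mL/min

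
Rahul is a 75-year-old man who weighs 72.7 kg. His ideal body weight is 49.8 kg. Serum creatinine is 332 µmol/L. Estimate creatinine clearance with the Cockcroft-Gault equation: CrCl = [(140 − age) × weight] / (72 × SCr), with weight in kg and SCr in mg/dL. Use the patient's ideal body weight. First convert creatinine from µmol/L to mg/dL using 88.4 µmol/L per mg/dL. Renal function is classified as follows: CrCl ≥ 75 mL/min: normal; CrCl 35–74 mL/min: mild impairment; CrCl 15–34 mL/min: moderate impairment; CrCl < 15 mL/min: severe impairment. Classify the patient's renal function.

SCr = 332 / 88.4 = 3.756 mg/dL
CrCl = (140 − 75) × 49.8 / (72 × 3.756) = 3237.0 / 270.43 ≈ 12.0 mL/min
12 mL/min falls in the 'severe impairment' range.

severe impairment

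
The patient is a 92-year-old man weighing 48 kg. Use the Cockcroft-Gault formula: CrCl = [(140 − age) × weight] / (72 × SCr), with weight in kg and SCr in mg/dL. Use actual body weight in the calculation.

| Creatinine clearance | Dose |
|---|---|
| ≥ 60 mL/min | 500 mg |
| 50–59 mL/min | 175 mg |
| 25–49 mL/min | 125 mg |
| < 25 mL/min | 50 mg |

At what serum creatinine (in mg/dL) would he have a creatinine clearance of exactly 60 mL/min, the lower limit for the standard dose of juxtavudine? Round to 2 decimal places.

0.53 mg/dL

Standard dose requires CrCl ≥ 60 mL/min.
Set (140 − 92) × 48 / (72 × SCr) = 60
SCr = (140 − 92) × 48 / (72 × 60) = 0.533 mg/dL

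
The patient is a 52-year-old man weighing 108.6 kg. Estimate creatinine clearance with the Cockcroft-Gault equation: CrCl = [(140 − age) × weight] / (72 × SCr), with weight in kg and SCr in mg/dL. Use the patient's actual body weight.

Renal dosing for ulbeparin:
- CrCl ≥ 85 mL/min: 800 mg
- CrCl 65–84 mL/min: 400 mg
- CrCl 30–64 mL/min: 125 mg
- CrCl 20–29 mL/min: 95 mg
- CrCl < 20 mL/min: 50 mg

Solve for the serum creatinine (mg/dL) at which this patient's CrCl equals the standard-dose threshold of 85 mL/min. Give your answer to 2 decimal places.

1.56 mg/dL

Standard dose requires CrCl ≥ 85 mL/min.
Set (140 − 52) × 108.6 / (72 × SCr) = 85
SCr = (140 − 52) × 108.6 / (72 × 85) = 1.562 mg/dL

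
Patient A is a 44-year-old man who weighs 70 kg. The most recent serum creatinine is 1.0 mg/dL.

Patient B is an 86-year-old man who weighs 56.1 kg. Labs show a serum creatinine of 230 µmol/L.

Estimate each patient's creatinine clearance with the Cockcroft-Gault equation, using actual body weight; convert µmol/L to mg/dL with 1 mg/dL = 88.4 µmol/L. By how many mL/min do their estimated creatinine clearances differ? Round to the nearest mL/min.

77 mL/min

Patient A: CrCl = (140 − 44) × 70 / (72 × 1) = 6720.0 / 72.00 ≈ 93.3 mL/min
Patient B: SCr = 230 / 88.4 = 2.602 mg/dL
Patient B: CrCl = (140 − 86) × 56.1 / (72 × 2.602) = 3029.4 / 187.34 ≈ 16.2 mL/min
|93.3 − 16.2| = 77.1 mL/min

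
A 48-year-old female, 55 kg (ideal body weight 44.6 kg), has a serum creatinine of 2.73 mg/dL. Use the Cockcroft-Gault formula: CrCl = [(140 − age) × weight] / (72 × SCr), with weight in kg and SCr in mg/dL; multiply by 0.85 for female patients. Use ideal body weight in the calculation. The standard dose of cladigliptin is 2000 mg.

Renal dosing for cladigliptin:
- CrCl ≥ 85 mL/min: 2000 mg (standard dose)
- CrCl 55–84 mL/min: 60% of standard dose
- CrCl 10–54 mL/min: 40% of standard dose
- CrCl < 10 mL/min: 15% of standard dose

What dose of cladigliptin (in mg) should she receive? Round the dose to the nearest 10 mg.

800 mg

CrCl = (140 − 48) × 44.6 / (72 × 2.73) × 0.85 = 4103.2 / 196.56 × 0.85 ≈ 17.7 mL/min
CrCl ≈ 18 mL/min → bracket 10–54 mL/min.
40% of 2000 mg = 800 mg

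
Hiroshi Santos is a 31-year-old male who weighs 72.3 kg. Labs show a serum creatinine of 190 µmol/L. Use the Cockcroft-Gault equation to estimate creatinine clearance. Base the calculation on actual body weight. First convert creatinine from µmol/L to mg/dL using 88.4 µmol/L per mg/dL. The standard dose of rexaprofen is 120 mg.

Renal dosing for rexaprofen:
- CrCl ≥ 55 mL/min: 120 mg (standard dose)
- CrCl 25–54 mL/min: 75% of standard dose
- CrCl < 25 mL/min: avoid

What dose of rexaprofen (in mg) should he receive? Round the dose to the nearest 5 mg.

90 mg

SCr = 190 / 88.4 = 2.149 mg/dL
CrCl = (140 − 31) × 72.3 / (72 × 2.149) = 7880.7 / 154.73 ≈ 50.9 mL/min
CrCl ≈ 51 mL/min → bracket 25–54 mL/min.
75% of 120 mg = 90 mg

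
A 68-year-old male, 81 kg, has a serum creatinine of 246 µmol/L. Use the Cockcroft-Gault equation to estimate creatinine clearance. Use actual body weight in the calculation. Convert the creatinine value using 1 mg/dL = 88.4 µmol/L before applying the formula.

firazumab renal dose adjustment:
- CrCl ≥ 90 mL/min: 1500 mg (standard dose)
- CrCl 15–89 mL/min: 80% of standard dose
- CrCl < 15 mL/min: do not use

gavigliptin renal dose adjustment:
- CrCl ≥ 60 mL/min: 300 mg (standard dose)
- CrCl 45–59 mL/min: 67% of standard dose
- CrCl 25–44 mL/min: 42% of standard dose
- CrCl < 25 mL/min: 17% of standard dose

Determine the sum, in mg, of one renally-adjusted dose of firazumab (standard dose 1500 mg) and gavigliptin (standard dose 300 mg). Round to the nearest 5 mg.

1325 mg

SCr = 246 / 88.4 = 2.783 mg/dL
CrCl = (140 − 68) × 81 / (72 × 2.783) = 5832.0 / 200.38 ≈ 29.1 mL/min
CrCl ≈ 29 mL/min.
firazumab: 15–89 mL/min → 80% of 1500 mg = 1200 mg.
gavigliptin: 25–44 mL/min → 42% of 300 mg = 126 mg.
Total = 1200 + 126 = 1326 mg.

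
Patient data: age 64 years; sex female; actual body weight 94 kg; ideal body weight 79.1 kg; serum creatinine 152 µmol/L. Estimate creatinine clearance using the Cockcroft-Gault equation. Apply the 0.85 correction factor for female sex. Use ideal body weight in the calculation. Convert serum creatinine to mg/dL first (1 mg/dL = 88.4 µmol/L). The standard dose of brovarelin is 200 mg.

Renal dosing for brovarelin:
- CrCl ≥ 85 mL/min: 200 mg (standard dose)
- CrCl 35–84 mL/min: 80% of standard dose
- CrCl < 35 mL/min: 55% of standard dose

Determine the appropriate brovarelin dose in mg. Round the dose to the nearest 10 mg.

160 mg

SCr = 152 / 88.4 = 1.719 mg/dL
CrCl = (140 − 64) × 79.1 / (72 × 1.719) × 0.85 = 6011.6 / 123.77 × 0.85 ≈ 41.3 mL/min
CrCl ≈ 41 mL/min → bracket 35–84 mL/min.
80% of 200 mg = 160 mg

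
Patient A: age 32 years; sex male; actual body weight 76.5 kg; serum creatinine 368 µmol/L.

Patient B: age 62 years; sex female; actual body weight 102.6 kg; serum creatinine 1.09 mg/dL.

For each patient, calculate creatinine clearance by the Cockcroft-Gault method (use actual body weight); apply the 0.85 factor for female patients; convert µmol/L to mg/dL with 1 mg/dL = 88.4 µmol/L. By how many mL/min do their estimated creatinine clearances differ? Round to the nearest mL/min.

Patient A: SCr = 368 / 88.4 = 4.163 mg/dL
Patient A: CrCl = (140 − 32) × 76.5 / (72 × 4.163) = 8262.0 / 299.74 ≈ 27.6 mL/min
Patient B: CrCl = (140 − 62) × 102.6 / (72 × 1.09) × 0.85 = 8002.8 / 78.48 × 0.85 ≈ 86.7 mL/min
|27.6 − 86.7| = 59.1 mL/min

59 mL/min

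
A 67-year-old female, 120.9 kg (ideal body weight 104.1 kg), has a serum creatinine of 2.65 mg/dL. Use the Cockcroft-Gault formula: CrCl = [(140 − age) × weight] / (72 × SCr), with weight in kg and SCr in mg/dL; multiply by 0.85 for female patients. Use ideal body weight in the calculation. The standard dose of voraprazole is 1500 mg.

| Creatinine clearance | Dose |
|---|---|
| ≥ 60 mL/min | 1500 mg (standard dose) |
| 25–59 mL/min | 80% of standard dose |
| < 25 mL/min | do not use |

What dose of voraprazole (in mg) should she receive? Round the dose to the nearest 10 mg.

1200 mg

CrCl = (140 − 67) × 104.1 / (72 × 2.65) × 0.85 = 7599.3 / 190.80 × 0.85 ≈ 33.9 mL/min
CrCl ≈ 34 mL/min → bracket 25–59 mL/min.
80% of 1500 mg = 1200 mg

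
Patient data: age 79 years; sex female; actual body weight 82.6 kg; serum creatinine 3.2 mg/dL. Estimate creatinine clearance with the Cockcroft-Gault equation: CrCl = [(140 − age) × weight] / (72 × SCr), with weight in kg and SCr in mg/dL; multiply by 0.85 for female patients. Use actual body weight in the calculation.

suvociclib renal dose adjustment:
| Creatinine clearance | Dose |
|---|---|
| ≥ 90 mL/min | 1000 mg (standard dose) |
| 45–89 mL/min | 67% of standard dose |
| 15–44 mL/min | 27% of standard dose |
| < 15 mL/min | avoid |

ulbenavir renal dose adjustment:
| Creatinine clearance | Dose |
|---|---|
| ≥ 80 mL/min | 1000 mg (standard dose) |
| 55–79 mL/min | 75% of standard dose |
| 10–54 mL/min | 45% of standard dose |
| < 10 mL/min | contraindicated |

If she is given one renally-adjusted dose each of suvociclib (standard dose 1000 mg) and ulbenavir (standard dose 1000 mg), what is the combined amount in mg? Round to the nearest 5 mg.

720 mg

CrCl = (140 − 79) × 82.6 / (72 × 3.2) × 0.85 = 5038.6 / 230.40 × 0.85 ≈ 18.6 mL/min
CrCl ≈ 19 mL/min.
suvociclib: 15–44 mL/min → 27% of 1000 mg = 270 mg.
ulbenavir: 10–54 mL/min → 45% of 1000 mg = 450 mg.
Total = 270 + 450 = 720 mg.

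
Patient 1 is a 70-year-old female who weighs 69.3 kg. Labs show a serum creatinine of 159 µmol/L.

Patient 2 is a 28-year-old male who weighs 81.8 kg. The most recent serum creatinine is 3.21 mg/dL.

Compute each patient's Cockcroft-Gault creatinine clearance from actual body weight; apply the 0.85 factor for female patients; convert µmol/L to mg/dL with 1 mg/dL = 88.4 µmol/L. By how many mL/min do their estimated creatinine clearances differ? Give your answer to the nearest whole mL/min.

8 mL/min

Patient 1: SCr = 159 / 88.4 = 1.799 mg/dL
Patient 1: CrCl = (140 − 70) × 69.3 / (72 × 1.799) × 0.85 = 4851.0 / 129.53 × 0.85 ≈ 31.8 mL/min
Patient 2: CrCl = (140 − 28) × 81.8 / (72 × 3.21) = 9161.6 / 231.12 ≈ 39.6 mL/min
|31.8 − 39.6| = 7.8 mL/min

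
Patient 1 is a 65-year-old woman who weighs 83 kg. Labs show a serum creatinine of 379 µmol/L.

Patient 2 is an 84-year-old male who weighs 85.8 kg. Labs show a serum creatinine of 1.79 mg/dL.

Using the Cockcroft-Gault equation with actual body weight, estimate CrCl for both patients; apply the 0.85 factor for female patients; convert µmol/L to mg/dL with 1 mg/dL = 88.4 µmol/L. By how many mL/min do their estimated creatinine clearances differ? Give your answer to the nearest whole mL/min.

Patient 1: SCr = 379 / 88.4 = 4.287 mg/dL
Patient 1: CrCl = (140 − 65) × 83 / (72 × 4.287) × 0.85 = 6225.0 / 308.66 × 0.85 ≈ 17.1 mL/min
Patient 2: CrCl = (140 − 84) × 85.8 / (72 × 1.79) = 4804.8 / 128.88 ≈ 37.3 mL/min
|17.1 − 37.3| = 20.2 mL/min

20 mL/min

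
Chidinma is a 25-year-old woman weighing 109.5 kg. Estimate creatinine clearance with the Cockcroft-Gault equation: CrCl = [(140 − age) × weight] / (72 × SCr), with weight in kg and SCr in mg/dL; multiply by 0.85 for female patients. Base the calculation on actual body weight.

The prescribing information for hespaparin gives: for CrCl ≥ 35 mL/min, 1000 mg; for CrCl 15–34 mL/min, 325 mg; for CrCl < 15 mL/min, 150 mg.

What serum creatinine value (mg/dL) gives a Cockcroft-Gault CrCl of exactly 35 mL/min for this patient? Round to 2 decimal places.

Standard dose requires CrCl ≥ 35 mL/min.
Set (140 − 25) × 109.5 × 0.85 / (72 × SCr) = 35
SCr = (140 − 25) × 109.5 × 0.85 / (72 × 35) = 4.247 mg/dL

4.25 mg/dL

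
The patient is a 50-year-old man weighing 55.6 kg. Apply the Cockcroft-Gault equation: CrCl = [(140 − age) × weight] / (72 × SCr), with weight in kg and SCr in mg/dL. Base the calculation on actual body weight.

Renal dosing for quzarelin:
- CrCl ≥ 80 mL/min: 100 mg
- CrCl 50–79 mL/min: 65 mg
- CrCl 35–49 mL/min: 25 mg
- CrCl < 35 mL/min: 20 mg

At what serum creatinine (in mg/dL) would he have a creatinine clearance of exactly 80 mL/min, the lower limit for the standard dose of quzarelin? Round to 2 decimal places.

Standard dose requires CrCl ≥ 80 mL/min.
Set (140 − 50) × 55.6 / (72 × SCr) = 80
SCr = (140 − 50) × 55.6 / (72 × 80) = 0.869 mg/dL

0.87 mg/dL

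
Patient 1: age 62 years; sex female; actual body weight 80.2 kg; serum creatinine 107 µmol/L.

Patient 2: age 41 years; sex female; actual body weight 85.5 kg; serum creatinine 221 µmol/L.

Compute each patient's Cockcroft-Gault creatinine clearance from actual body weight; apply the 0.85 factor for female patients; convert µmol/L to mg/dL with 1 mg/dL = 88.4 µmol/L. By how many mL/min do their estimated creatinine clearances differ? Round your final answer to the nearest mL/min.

21 mL/min

Patient 1: SCr = 107 / 88.4 = 1.21 mg/dL
Patient 1: CrCl = (140 − 62) × 80.2 / (72 × 1.21) × 0.85 = 6255.6 / 87.12 × 0.85 ≈ 61.0 mL/min
Patient 2: SCr = 221 / 88.4 = 2.5 mg/dL
Patient 2: CrCl = (140 − 41) × 85.5 / (72 × 2.5) × 0.85 = 8464.5 / 180.00 × 0.85 ≈ 40.0 mL/min
|61.0 − 40.0| = 21.0 mL/min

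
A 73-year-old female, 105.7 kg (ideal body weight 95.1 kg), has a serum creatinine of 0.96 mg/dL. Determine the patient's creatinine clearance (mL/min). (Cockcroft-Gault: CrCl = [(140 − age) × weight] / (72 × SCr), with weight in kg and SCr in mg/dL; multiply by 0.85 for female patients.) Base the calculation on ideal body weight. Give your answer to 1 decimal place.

78.4 mL/min

CrCl = (140 − 73) × 95.1 / (72 × 0.96) × 0.85 = 6371.7 / 69.12 × 0.85 ≈ 78.4 mL/min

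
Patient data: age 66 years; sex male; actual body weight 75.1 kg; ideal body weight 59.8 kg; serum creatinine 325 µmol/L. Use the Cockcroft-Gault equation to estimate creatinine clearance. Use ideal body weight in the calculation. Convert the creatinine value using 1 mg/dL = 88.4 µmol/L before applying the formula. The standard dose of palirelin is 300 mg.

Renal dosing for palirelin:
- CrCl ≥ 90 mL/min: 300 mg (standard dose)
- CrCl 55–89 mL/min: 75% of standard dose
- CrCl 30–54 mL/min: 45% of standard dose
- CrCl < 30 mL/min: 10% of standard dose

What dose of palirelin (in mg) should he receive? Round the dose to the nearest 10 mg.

30 mg

SCr = 325 / 88.4 = 3.676 mg/dL
CrCl = (140 − 66) × 59.8 / (72 × 3.676) = 4425.2 / 264.67 ≈ 16.7 mL/min
CrCl ≈ 17 mL/min → bracket < 30 mL/min.
10% of 300 mg = 30 mg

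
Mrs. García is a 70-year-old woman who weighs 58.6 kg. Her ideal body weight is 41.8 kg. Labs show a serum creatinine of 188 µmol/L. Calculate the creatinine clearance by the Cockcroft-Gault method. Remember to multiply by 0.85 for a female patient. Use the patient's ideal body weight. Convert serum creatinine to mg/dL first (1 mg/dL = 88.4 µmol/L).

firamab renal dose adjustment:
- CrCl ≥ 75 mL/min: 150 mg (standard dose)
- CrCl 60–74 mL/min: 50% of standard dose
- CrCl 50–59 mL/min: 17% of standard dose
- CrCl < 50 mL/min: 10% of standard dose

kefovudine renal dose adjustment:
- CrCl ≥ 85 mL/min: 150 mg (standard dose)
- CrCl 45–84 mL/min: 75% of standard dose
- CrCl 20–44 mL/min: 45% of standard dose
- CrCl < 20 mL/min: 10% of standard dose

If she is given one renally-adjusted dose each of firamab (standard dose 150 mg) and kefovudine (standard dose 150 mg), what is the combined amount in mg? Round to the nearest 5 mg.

SCr = 188 / 88.4 = 2.127 mg/dL
CrCl = (140 − 70) × 41.8 / (72 × 2.127) × 0.85 = 2926.0 / 153.14 × 0.85 ≈ 16.2 mL/min
CrCl ≈ 16 mL/min.
firamab: < 50 mL/min → 10% of 150 mg = 15 mg.
kefovudine: < 20 mL/min → 10% of 150 mg = 15 mg.
Total = 15 + 15 = 30 mg.

30 mg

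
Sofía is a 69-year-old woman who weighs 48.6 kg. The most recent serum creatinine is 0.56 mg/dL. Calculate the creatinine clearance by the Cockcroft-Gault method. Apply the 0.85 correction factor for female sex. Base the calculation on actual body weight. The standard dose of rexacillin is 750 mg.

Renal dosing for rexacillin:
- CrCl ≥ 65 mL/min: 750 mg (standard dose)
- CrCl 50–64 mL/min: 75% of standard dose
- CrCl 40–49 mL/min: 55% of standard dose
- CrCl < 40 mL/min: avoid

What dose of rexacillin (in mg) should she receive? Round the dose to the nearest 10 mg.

750 mg

CrCl = (140 − 69) × 48.6 / (72 × 0.56) × 0.85 = 3450.6 / 40.32 × 0.85 ≈ 72.7 mL/min
CrCl ≈ 73 mL/min → bracket ≥ 65 mL/min.
100% of 750 mg = 750 mg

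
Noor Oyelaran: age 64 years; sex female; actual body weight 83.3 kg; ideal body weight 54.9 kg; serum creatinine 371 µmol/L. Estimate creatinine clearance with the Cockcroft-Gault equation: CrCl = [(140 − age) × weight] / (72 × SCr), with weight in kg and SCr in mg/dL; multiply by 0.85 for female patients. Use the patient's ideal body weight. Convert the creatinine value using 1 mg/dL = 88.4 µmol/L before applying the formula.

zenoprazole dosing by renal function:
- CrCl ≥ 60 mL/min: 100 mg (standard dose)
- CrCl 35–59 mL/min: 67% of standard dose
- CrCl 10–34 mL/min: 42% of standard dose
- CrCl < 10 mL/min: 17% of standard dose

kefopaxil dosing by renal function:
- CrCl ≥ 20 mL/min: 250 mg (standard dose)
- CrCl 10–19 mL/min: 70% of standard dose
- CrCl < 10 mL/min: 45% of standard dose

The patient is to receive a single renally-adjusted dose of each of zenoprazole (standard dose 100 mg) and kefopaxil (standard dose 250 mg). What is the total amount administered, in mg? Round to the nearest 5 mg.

SCr = 371 / 88.4 = 4.197 mg/dL
CrCl = (140 − 64) × 54.9 / (72 × 4.197) × 0.85 = 4172.4 / 302.18 × 0.85 ≈ 11.7 mL/min
CrCl ≈ 12 mL/min.
zenoprazole: 10–34 mL/min → 42% of 100 mg = 42 mg.
kefopaxil: 10–19 mL/min → 70% of 250 mg = 175 mg.
Total = 42 + 175 = 217 mg.

215 mg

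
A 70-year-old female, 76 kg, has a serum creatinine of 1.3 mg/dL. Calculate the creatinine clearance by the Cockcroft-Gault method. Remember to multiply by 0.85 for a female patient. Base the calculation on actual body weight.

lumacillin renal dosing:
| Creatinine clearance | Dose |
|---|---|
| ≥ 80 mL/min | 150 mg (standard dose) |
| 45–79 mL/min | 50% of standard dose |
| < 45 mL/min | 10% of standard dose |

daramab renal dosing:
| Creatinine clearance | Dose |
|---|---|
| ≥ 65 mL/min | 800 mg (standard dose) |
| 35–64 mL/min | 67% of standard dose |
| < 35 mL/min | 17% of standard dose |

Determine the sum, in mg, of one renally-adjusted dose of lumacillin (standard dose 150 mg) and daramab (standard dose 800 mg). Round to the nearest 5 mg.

610 mg

CrCl = (140 − 70) × 76 / (72 × 1.3) × 0.85 = 5320.0 / 93.60 × 0.85 ≈ 48.3 mL/min
CrCl ≈ 48 mL/min.
lumacillin: 45–79 mL/min → 50% of 150 mg = 75 mg.
daramab: 35–64 mL/min → 67% of 800 mg = 536 mg.
Total = 75 + 536 = 611 mg.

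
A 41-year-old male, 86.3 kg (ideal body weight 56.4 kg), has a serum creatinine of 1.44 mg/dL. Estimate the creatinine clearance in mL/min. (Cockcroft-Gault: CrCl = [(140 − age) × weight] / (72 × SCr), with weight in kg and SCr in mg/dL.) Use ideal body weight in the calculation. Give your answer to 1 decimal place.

53.9 mL/min

CrCl = (140 − 41) × 56.4 / (72 × 1.44) = 5583.6 / 103.68 ≈ 53.9 mL/min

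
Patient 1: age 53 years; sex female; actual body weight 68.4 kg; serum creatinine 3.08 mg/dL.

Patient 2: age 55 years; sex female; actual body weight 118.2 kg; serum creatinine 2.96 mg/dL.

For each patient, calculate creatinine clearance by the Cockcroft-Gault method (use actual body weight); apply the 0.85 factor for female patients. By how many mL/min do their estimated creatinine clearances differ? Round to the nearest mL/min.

Patient 1: CrCl = (140 − 53) × 68.4 / (72 × 3.08) × 0.85 = 5950.8 / 221.76 × 0.85 ≈ 22.8 mL/min
Patient 2: CrCl = (140 − 55) × 118.2 / (72 × 2.96) × 0.85 = 10047.0 / 213.12 × 0.85 ≈ 40.1 mL/min
|22.8 − 40.1| = 17.3 mL/min

17 mL/min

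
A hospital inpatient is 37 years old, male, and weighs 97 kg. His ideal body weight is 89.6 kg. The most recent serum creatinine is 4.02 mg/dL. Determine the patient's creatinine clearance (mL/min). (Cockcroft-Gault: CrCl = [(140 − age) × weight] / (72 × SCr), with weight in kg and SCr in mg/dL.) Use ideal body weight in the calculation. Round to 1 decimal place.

31.9 mL/min

CrCl = (140 − 37) × 89.6 / (72 × 4.02) = 9228.8 / 289.44 ≈ 31.9 mL/min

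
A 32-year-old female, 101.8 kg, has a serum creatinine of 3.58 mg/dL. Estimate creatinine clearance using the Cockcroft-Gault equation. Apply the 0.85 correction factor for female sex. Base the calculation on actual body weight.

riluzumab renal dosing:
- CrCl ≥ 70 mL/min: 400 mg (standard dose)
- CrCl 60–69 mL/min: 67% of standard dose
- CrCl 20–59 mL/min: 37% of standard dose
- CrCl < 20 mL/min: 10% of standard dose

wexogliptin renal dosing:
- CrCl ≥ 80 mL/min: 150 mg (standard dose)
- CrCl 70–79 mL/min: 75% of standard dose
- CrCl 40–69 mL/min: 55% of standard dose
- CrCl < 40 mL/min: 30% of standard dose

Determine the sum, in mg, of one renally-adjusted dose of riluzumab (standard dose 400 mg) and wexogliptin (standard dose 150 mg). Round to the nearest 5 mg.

CrCl = (140 − 32) × 101.8 / (72 × 3.58) × 0.85 = 10994.4 / 257.76 × 0.85 ≈ 36.3 mL/min
CrCl ≈ 36 mL/min.
riluzumab: 20–59 mL/min → 37% of 400 mg = 148 mg.
wexogliptin: < 40 mL/min → 30% of 150 mg = 45 mg.
Total = 148 + 45 = 193 mg.

195 mg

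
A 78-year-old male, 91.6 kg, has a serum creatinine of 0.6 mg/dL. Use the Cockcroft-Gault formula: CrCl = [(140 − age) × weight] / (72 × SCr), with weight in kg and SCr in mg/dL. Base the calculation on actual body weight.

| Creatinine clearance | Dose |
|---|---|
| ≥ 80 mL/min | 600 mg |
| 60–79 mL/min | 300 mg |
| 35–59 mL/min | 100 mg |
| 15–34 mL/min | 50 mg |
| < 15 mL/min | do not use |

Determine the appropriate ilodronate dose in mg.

CrCl = (140 − 78) × 91.6 / (72 × 0.6) = 5679.2 / 43.20 ≈ 131.5 mL/min
CrCl ≈ 131 mL/min → bracket ≥ 80 mL/min.
Dose for this bracket: 600 mg.

600 mg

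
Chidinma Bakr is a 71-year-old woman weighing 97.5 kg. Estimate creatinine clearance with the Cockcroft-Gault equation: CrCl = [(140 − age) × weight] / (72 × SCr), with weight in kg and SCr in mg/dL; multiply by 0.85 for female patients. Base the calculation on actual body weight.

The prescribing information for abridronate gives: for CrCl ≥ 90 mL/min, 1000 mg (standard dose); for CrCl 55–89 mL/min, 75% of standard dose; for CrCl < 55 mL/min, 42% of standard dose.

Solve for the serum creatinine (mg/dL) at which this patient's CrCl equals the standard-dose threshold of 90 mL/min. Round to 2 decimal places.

Standard dose requires CrCl ≥ 90 mL/min.
Set (140 − 71) × 97.5 × 0.85 / (72 × SCr) = 90
SCr = (140 − 71) × 97.5 × 0.85 / (72 × 90) = 0.882 mg/dL

0.88 mg/dL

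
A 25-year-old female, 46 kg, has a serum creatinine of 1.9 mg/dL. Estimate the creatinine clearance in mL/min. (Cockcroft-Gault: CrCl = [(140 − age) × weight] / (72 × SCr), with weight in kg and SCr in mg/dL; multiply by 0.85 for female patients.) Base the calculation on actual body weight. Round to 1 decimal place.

CrCl = (140 − 25) × 46 / (72 × 1.9) × 0.85 = 5290.0 / 136.80 × 0.85 ≈ 32.9 mL/min

32.9 mL/min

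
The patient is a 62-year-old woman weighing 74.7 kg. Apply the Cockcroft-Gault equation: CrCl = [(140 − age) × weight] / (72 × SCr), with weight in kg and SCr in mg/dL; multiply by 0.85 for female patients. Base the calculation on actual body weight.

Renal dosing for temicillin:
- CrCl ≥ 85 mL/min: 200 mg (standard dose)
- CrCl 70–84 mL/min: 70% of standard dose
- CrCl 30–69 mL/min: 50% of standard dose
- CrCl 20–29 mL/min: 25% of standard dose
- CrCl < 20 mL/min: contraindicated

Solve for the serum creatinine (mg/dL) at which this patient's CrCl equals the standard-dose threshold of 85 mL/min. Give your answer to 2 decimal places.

0.81 mg/dL

Standard dose requires CrCl ≥ 85 mL/min.
Set (140 − 62) × 74.7 × 0.85 / (72 × SCr) = 85
SCr = (140 − 62) × 74.7 × 0.85 / (72 × 85) = 0.809 mg/dL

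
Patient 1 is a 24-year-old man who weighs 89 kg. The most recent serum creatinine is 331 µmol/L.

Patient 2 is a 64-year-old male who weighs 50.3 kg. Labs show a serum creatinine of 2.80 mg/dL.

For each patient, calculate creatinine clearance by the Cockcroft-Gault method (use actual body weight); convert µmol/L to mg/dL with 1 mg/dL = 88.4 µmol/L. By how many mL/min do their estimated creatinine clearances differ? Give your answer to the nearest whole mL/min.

Patient 1: SCr = 331 / 88.4 = 3.744 mg/dL
Patient 1: CrCl = (140 − 24) × 89 / (72 × 3.744) = 10324.0 / 269.57 ≈ 38.3 mL/min
Patient 2: CrCl = (140 − 64) × 50.3 / (72 × 2.8) = 3822.8 / 201.60 ≈ 19.0 mL/min
|38.3 − 19.0| = 19.3 mL/min

19 mL/min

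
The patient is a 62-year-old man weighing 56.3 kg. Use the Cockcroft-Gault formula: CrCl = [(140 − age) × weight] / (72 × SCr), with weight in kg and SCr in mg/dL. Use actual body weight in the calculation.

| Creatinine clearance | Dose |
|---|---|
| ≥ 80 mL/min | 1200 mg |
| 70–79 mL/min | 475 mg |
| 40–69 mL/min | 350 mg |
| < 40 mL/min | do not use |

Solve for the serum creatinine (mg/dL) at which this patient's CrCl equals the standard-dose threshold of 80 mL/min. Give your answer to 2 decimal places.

0.76 mg/dL

Standard dose requires CrCl ≥ 80 mL/min.
Set (140 − 62) × 56.3 / (72 × SCr) = 80
SCr = (140 − 62) × 56.3 / (72 × 80) = 0.762 mg/dL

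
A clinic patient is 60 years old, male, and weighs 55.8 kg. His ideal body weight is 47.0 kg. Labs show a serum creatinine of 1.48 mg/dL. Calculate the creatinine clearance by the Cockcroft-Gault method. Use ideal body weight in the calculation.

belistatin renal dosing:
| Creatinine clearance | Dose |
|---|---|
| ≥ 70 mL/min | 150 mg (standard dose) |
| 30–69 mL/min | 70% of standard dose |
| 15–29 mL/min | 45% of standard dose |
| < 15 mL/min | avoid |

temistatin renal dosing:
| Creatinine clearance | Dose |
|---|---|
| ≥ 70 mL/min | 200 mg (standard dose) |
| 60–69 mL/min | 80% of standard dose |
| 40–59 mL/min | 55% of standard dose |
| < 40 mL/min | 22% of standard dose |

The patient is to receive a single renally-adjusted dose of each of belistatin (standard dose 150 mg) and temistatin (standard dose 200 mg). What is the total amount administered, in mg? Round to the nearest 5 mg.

CrCl = (140 − 60) × 47 / (72 × 1.48) = 3760.0 / 106.56 ≈ 35.3 mL/min
CrCl ≈ 35 mL/min.
belistatin: 30–69 mL/min → 70% of 150 mg = 105 mg.
temistatin: < 40 mL/min → 22% of 200 mg = 44 mg.
Total = 105 + 44 = 149 mg.

150 mg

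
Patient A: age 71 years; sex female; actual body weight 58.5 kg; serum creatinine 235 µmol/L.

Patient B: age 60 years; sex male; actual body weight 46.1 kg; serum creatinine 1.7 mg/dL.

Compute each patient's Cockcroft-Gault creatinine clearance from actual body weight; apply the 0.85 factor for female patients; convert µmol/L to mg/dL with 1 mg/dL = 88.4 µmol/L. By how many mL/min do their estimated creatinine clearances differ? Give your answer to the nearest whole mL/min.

Patient A: SCr = 235 / 88.4 = 2.658 mg/dL
Patient A: CrCl = (140 − 71) × 58.5 / (72 × 2.658) × 0.85 = 4036.5 / 191.38 × 0.85 ≈ 17.9 mL/min
Patient B: CrCl = (140 − 60) × 46.1 / (72 × 1.7) = 3688.0 / 122.40 ≈ 30.1 mL/min
|17.9 − 30.1| = 12.2 mL/min

12 mL/min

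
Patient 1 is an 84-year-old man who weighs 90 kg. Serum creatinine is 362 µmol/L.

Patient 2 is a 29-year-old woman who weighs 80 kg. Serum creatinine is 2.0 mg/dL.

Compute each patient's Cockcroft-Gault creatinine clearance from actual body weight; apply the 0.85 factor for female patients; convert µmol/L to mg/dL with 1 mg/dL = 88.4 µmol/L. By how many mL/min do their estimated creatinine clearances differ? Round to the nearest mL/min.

Patient 1: SCr = 362 / 88.4 = 4.095 mg/dL
Patient 1: CrCl = (140 − 84) × 90 / (72 × 4.095) = 5040.0 / 294.84 ≈ 17.1 mL/min
Patient 2: CrCl = (140 − 29) × 80 / (72 × 2) × 0.85 = 8880.0 / 144.00 × 0.85 ≈ 52.4 mL/min
|17.1 − 52.4| = 35.3 mL/min

35 mL/min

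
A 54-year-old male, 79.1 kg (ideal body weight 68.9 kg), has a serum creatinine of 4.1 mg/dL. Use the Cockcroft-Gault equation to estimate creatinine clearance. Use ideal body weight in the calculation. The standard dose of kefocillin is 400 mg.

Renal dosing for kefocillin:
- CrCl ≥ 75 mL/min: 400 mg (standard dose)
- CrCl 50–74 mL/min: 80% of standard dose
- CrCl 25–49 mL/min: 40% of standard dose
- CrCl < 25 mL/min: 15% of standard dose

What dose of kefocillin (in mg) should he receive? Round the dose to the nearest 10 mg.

CrCl = (140 − 54) × 68.9 / (72 × 4.1) = 5925.4 / 295.20 ≈ 20.1 mL/min
CrCl ≈ 20 mL/min → bracket < 25 mL/min.
15% of 400 mg = 60 mg

60 mg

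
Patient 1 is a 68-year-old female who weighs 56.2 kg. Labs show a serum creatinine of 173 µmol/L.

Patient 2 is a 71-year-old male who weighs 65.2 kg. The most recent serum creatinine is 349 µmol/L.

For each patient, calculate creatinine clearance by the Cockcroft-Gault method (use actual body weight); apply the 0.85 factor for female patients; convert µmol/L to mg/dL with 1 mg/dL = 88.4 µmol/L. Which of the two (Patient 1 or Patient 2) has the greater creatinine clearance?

Patient 1

Patient 1: SCr = 173 / 88.4 = 1.957 mg/dL
Patient 1: CrCl = (140 − 68) × 56.2 / (72 × 1.957) × 0.85 = 4046.4 / 140.90 × 0.85 ≈ 24.4 mL/min
Patient 2: SCr = 349 / 88.4 = 3.948 mg/dL
Patient 2: CrCl = (140 − 71) × 65.2 / (72 × 3.948) = 4498.8 / 284.26 ≈ 15.8 mL/min
24.4 vs 15.8 mL/min → Patient 1 is higher.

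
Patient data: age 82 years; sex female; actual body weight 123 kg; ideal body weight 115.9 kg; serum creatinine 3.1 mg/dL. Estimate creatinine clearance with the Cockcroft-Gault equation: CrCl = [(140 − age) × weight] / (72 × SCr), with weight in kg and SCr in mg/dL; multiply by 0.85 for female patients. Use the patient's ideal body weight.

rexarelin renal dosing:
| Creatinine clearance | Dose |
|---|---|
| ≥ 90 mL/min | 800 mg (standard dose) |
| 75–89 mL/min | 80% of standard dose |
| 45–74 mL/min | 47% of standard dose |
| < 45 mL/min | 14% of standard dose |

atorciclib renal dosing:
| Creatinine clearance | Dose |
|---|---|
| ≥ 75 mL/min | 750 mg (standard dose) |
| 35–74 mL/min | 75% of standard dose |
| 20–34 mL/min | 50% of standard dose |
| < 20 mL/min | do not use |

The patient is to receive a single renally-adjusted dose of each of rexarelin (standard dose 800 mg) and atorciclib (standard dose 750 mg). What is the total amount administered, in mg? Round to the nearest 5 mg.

CrCl = (140 − 82) × 115.9 / (72 × 3.1) × 0.85 = 6722.2 / 223.20 × 0.85 ≈ 25.6 mL/min
CrCl ≈ 26 mL/min.
rexarelin: < 45 mL/min → 14% of 800 mg = 112 mg.
atorciclib: 20–34 mL/min → 50% of 750 mg = 375 mg.
Total = 112 + 375 = 487 mg.

485 mg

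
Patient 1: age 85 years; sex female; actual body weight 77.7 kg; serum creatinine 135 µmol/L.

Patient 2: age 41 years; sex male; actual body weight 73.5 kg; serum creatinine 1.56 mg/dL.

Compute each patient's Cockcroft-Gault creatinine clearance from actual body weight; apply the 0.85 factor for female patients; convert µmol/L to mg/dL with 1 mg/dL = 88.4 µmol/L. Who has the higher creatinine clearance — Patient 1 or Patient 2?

Patient 2

Patient 1: SCr = 135 / 88.4 = 1.527 mg/dL
Patient 1: CrCl = (140 − 85) × 77.7 / (72 × 1.527) × 0.85 = 4273.5 / 109.94 × 0.85 ≈ 33.0 mL/min
Patient 2: CrCl = (140 − 41) × 73.5 / (72 × 1.56) = 7276.5 / 112.32 ≈ 64.8 mL/min
33.0 vs 64.8 mL/min → Patient 2 is higher.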